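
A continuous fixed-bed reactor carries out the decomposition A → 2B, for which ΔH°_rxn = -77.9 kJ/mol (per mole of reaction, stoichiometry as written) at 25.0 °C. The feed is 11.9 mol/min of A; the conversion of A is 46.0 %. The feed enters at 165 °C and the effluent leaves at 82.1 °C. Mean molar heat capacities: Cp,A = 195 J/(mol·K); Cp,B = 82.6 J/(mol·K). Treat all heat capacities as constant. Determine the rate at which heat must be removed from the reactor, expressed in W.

Q_out = 10500 W

Extent of reaction ξ = 0.460 × 11.9 = 5.474 mol/min
Reaction term: ξ·ΔH°_rxn = 5.474 × -77.9 = -426.42 kJ/min
Sensible, feed 165→25 °C: -324.87 kJ/min
Outlet flows (mol/min): A 6.426, B 10.948
Sensible, products 25→82.1 °C: 123.19 kJ/min
Q = ΔH = -628.11 kJ/min = -10.468 kW
Heat removed = 10468 W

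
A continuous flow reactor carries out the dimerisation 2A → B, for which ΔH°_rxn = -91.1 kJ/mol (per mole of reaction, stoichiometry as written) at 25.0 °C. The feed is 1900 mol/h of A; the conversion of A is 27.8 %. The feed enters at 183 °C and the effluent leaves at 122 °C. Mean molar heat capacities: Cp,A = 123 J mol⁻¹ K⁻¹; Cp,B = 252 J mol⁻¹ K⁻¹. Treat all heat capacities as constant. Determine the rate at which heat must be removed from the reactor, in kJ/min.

Extent of reaction ξ = 0.278 × 1900 / 2 = 264.1 mol/h
Reaction term: ξ·ΔH°_rxn = 264.1 × -91.1 = -24060 kJ/h
Sensible, feed 183→25 °C: -36925 kJ/h
Outlet flows (mol/h): A 1371.8, B 264.1
Sensible, products 25→122 °C: 22823 kJ/h
Q = ΔH = -38162 kJ/h = -10.6 kW
Heat removed = 636.03 kJ/min

Q_out = 636 kJ/min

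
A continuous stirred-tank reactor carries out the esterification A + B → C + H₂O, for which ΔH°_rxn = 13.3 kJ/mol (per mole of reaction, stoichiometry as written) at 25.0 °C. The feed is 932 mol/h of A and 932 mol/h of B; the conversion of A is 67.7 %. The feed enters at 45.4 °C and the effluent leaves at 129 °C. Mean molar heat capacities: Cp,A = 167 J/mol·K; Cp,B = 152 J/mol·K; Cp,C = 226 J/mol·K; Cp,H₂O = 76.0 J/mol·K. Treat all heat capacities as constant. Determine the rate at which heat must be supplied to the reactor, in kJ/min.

Extent of reaction ξ = 0.677 × 932 = 630.96 mol/h
Reaction term: ξ·ΔH°_rxn = 630.96 × 13.3 = 8391.8 kJ/h
Sensible, feed 45.4→25 °C: -6065.1 kJ/h
Outlet flows (mol/h): A 301.04, B 301.04, C 630.96, H₂O 630.96
Sensible, products 25→129 °C: 29804 kJ/h
Q = ΔH = 32131 kJ/h = 8.9253 kW
Heat supplied = 535.52 kJ/min

Q_in = 536 kJ/min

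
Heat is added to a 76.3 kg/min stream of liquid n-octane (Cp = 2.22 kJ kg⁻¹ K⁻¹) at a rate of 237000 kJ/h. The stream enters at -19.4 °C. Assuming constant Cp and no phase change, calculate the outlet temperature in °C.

T_out = 3.92 °C

Q = 237000 kJ/h = 3950 kJ/min
ΔT = Q/(ṁ·Cp) = 3950/(76.3×2.22) = 23.32 K
T_out = -19.4 + 23.32 = 3.9195 °C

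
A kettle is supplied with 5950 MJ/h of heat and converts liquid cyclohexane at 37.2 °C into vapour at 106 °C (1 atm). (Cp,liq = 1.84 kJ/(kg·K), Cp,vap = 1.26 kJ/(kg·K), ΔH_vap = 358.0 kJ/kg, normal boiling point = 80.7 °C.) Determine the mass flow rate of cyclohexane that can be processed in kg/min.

Δh = 1.84×(80.7−37.2) + 358.0 + 1.26×(106−80.7) = 469.92 kJ/kg
Q = 5950 MJ/h = 1652.8 kJ/s = 99167 kJ/min
ṁ = Q/Δh = 99167 / 469.92 = 211.03 kg/min

ṁ = 211 kg/min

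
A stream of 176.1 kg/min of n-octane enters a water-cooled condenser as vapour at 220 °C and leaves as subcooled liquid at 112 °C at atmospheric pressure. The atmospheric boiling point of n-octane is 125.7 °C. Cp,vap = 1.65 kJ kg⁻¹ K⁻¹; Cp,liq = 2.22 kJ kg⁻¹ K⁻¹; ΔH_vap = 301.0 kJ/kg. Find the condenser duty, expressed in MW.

Q_c = 1.43 MW

vapour 220→125.7 °C: -155.59 kJ/kg
condensation at 125.7 °C: -301 kJ/kg
liquid 125.7→112 °C: -30.414 kJ/kg
Δh = -155.59 + -301 + -30.414 = -487.01 kJ/kg
Q = ṁ·Δh = 176.1 kg/min × -487.01 kJ/kg = -85762 kJ/min
|Q| = 1429.4 kW = 1.4294 MW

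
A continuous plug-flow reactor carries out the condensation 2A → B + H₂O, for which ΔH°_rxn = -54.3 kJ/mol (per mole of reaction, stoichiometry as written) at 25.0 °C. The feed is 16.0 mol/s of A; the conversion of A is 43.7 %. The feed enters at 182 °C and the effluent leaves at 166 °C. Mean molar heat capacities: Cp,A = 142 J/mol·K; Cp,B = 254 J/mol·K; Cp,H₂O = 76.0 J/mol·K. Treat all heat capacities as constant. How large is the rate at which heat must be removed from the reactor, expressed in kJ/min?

Extent of reaction ξ = 0.437 × 16.0 / 2 = 3.496 mol/s
Reaction term: ξ·ΔH°_rxn = 3.496 × -54.3 = -189.83 kJ/s
Sensible, feed 182→25 °C: -356.7 kJ/s
Outlet flows (mol/s): A 9.008, B 3.496, H₂O 3.496
Sensible, products 25→166 °C: 343.03 kJ/s
Q = ΔH = -203.51 kJ/s = -203.51 kW
Heat removed = 12211 kJ/min

Q_out = 12200 kJ/min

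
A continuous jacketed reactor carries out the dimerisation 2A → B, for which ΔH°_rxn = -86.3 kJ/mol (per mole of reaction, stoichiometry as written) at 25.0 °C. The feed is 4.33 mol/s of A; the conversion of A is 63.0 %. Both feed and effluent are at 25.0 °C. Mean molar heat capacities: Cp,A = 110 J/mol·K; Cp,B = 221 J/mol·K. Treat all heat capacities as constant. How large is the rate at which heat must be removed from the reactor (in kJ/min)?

Extent of reaction ξ = 0.630 × 4.33 / 2 = 1.3639 mol/s
Reaction term: ξ·ΔH°_rxn = 1.3639 × -86.3 = -117.71 kJ/s
Q = ΔH = -117.71 kJ/s = -117.71 kW
Heat removed = 7062.5 kJ/min

Q_out = 7060 kJ/min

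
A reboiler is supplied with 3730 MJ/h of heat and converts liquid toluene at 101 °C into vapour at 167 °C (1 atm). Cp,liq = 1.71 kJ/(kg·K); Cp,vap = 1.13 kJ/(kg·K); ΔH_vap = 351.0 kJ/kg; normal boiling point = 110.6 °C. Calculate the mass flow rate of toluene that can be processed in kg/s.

Δh = 1.71×(110.6−101) + 351.0 + 1.13×(167−110.6) = 431.15 kJ/kg
Q = 3730 MJ/h = 1036.1 kJ/s = 1036.1 kJ/s
ṁ = Q/Δh = 1036.1 / 431.15 = 2.4031 kg/s

ṁ = 2.40 kg/s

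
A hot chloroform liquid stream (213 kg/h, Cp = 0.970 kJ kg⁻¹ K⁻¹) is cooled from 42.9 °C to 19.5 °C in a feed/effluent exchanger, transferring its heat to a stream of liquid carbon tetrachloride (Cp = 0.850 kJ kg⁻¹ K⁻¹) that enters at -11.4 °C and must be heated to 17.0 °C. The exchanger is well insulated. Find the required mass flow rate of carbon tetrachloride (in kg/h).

ṁ_c = 200 kg/h

Heat released by hot stream: Q = 213 × 0.970 × (42.9 − 19.5) = 4834.7 kJ/h
Energy balance on cold side (adiabatic exchanger): Q = ṁ_c·Cp_c·(T_c,out − T_c,in)
ṁ_c = 4834.7 / [0.850 × (17.0 − -11.4)] = 200.28 kg/h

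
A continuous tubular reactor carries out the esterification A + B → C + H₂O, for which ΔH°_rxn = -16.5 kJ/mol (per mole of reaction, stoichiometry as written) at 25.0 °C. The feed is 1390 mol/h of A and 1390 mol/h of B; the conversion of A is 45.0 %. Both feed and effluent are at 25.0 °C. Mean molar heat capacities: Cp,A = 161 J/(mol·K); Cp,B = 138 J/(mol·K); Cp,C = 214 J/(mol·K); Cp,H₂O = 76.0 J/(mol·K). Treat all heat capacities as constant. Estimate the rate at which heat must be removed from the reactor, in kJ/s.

Extent of reaction ξ = 0.450 × 1390 = 625.5 mol/h
Reaction term: ξ·ΔH°_rxn = 625.5 × -16.5 = -10321 kJ/h
Q = ΔH = -10321 kJ/h = -2.8669 kW
Heat removed = 2.8669 kJ/s

Q_out = 2.87 kJ/s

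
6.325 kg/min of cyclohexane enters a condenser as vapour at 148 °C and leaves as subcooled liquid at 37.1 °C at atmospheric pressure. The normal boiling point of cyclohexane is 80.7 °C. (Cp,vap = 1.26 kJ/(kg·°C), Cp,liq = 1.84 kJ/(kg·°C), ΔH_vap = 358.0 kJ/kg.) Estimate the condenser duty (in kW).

vapour 148→80.7 °C: -84.798 kJ/kg
condensation at 80.7 °C: -358 kJ/kg
liquid 80.7→37.1 °C: -80.224 kJ/kg
Δh = -84.798 + -358 + -80.224 = -523.02 kJ/kg
Q = ṁ·Δh = 6.325 kg/min × -523.02 kJ/kg = -3308.1 kJ/min
|Q| = 55.135 kW

Q_c = 55.1 kW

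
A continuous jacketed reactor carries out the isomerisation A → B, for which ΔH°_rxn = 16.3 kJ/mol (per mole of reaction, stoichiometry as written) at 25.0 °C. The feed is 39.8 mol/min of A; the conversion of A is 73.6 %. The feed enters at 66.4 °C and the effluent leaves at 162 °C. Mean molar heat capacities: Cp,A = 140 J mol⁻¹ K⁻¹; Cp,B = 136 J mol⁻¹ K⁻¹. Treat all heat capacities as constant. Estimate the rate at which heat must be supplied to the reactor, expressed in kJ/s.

Q_in = 16.6 kJ/s

Extent of reaction ξ = 0.736 × 39.8 = 29.293 mol/min
Reaction term: ξ·ΔH°_rxn = 29.293 × 16.3 = 477.47 kJ/min
Sensible, feed 66.4→25 °C: -230.68 kJ/min
Outlet flows (mol/min): A 10.507, B 29.293
Sensible, products 25→162 °C: 747.31 kJ/min
Q = ΔH = 994.1 kJ/min = 16.568 kW
Heat supplied = 16.568 kJ/s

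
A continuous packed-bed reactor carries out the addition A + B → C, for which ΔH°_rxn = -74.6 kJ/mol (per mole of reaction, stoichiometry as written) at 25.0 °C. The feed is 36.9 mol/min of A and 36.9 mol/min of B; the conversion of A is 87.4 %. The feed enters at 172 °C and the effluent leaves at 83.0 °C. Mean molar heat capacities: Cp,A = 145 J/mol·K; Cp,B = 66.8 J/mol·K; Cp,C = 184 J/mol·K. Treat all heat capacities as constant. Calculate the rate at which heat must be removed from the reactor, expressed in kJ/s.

Q_out = 52.6 kJ/s

Extent of reaction ξ = 0.874 × 36.9 = 32.251 mol/min
Reaction term: ξ·ΔH°_rxn = 32.251 × -74.6 = -2405.9 kJ/min
Sensible, feed 172→25 °C: -1148.9 kJ/min
Outlet flows (mol/min): A 4.6494, B 4.6494, C 32.251
Sensible, products 25→83.0 °C: 401.29 kJ/min
Q = ΔH = -3153.5 kJ/min = -52.558 kW
Heat removed = 52.558 kJ/s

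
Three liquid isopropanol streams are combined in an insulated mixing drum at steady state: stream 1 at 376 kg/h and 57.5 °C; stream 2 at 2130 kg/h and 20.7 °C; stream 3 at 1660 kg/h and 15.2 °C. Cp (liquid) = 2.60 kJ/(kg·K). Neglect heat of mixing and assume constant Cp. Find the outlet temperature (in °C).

T_out = 21.8 °C

Adiabatic, steady state ⇒ Σ ṁᵢCp,ᵢ(T_out − Tᵢ) = 0
T_out = Σ ṁᵢCp,ᵢTᵢ / Σ ṁᵢCp,ᵢ
      = 236450 / 10832 = 21.83 °C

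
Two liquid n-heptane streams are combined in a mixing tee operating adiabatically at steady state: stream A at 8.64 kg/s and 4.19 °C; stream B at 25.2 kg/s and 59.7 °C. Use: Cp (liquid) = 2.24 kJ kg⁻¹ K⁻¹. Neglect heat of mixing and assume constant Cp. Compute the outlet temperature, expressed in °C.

T_out = 45.5 °C

No heat crosses the boundary, so H_out = H_in.
T_out = Σ ṁᵢCp,ᵢTᵢ / Σ ṁᵢCp,ᵢ
      = 3451 / 75.802 = 45.527 °C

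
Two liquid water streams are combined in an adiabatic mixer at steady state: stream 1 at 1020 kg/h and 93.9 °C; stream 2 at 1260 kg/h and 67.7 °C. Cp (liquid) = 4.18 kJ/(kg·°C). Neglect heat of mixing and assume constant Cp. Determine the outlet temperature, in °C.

Adiabatic, steady state ⇒ Σ ṁᵢCp,ᵢ(T_out − Tᵢ) = 0
T_out = Σ ṁᵢCp,ᵢTᵢ / Σ ṁᵢCp,ᵢ
      = 756910 / 9530.4 = 79.421 °C

T_out = 79.4 °C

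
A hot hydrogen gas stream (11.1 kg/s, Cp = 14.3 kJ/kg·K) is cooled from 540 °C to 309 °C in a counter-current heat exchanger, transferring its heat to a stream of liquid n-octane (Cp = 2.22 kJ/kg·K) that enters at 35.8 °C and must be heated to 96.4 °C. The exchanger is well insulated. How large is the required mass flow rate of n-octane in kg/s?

ṁ_c = 273 kg/s

Heat released by hot stream: Q = 11.1 × 14.3 × (540 − 309) = 36667 kJ/s
Energy balance on cold side (adiabatic exchanger): Q = ṁ_c·Cp_c·(T_c,out − T_c,in)
ṁ_c = 36667 / [2.22 × (96.4 − 35.8)] = 272.55 kg/s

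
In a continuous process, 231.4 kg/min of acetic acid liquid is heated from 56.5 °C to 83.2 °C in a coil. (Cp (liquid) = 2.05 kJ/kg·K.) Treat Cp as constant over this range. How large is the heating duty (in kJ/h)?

Q = 760000 kJ/h

Q = ṁ·Cp·ΔT = 231.4 × 2.05 × (83.2 − 56.5) = 12666 kJ/min
Converting: 12666 / 60 s = 211.09 kW
Heating duty = 759940 kJ/h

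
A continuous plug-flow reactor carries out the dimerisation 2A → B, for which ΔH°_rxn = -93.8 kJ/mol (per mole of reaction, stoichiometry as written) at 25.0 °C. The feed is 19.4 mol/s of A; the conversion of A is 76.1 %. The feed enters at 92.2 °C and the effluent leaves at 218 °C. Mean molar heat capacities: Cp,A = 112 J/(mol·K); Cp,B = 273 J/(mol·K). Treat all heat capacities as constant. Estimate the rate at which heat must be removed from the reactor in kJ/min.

Q_out = 21000 kJ/min

Extent of reaction ξ = 0.761 × 19.4 / 2 = 7.3817 mol/s
Reaction term: ξ·ΔH°_rxn = 7.3817 × -93.8 = -692.4 kJ/s
Sensible, feed 92.2→25 °C: -146.01 kJ/s
Outlet flows (mol/s): A 4.6366, B 7.3817
Sensible, products 25→218 °C: 489.16 kJ/s
Q = ΔH = -349.26 kJ/s = -349.26 kW
Heat removed = 20955 kJ/min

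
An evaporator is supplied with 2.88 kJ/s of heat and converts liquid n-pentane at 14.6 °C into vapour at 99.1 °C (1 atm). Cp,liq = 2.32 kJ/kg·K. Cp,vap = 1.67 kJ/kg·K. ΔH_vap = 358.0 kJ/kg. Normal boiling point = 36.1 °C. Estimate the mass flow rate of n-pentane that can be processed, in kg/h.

Δh = 2.32×(36.1−14.6) + 358.0 + 1.67×(99.1−36.1) = 513.09 kJ/kg
Q = 2.88 kJ/s = 2.88 kJ/s = 10368 kJ/h
ṁ = Q/Δh = 10368 / 513.09 = 20.207 kg/h

ṁ = 20.2 kg/h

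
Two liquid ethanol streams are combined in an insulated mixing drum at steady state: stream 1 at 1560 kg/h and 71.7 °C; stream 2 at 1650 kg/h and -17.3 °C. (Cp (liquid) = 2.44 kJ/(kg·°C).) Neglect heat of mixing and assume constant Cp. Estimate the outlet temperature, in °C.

T_out = 26.0 °C

Energy balance with Q = 0: Σ ṁᵢCp,ᵢ(T_out − Tᵢ) = 0
T_out = Σ ṁᵢCp,ᵢTᵢ / Σ ṁᵢCp,ᵢ
      = 203270 / 7832.4 = 25.952 °C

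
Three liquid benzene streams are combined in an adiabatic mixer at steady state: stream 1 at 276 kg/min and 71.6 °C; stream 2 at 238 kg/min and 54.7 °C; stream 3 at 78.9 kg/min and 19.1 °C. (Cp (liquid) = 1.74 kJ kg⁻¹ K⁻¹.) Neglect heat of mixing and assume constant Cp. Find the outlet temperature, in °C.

T_out = 57.8 °C

No heat crosses the boundary, so H_out = H_in.
Σ ṁᵢCp,ᵢTᵢ = 276×1.74×71.6 + 238×1.74×54.7 + 78.9×1.74×19.1 = 59660
Σ ṁᵢCp,ᵢ = 276×1.74 + 238×1.74 + 78.9×1.74 = 1031.6
T_out = 59660 / 1031.6 = 57.83 °C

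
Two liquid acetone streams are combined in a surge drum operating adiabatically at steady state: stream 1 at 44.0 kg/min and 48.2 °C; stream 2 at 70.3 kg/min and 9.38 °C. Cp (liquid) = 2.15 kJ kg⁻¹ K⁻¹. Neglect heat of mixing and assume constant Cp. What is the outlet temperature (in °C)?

No heat crosses the boundary, so H_out = H_in.
T_out = Σ ṁᵢCp,ᵢTᵢ / Σ ṁᵢCp,ᵢ
      = 5977.5 / 245.74 = 24.324 °C

T_out = 24.3 °C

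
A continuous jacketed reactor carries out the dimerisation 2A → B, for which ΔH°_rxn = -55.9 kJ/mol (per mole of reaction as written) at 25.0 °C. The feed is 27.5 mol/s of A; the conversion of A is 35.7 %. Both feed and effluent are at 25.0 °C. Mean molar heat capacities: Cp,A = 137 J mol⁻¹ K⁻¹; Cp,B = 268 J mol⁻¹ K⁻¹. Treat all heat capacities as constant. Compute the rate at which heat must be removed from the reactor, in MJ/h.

Extent of reaction ξ = 0.357 × 27.5 / 2 = 4.9087 mol/s
Reaction term: ξ·ΔH°_rxn = 4.9087 × -55.9 = -274.4 kJ/s
Q = ΔH = -274.4 kJ/s = -274.4 kW
Heat removed = 987.84 MJ/h

Q_out = 988 MJ/h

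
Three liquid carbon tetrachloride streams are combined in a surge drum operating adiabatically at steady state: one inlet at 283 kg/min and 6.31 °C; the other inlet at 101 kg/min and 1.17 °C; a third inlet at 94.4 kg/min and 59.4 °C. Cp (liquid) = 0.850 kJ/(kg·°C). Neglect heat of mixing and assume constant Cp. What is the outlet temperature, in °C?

No heat crosses the boundary, so H_out = H_in.
T_out = Σ ṁᵢCp,ᵢTᵢ / Σ ṁᵢCp,ᵢ
      = 6384.6 / 406.64 = 15.701 °C

T_out = 15.7 °C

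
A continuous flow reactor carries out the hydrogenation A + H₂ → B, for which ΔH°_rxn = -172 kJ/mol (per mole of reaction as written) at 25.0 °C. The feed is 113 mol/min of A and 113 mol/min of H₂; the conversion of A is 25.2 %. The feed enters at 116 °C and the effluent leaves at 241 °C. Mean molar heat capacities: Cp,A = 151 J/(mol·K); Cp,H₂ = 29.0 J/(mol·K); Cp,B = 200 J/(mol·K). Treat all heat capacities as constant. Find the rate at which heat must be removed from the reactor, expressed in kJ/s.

Q_out = 37.2 kJ/s

Extent of reaction ξ = 0.252 × 113 = 28.476 mol/min
Reaction term: ξ·ΔH°_rxn = 28.476 × -172 = -4897.9 kJ/min
Sensible, feed 116→25 °C: -1850.9 kJ/min
Outlet flows (mol/min): A 84.524, H₂ 84.524, B 28.476
Sensible, products 25→241 °C: 4516.5 kJ/min
Q = ΔH = -2232.4 kJ/min = -37.206 kW
Heat removed = 37.206 kJ/s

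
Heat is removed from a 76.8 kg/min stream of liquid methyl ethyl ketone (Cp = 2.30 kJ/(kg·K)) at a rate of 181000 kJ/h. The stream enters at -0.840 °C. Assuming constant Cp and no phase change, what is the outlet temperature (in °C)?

Q = 181000 kJ/h = 3016.7 kJ/min
ΔT = Q/(ṁ·Cp) = 3016.7/(76.8×2.30) = 17.078 K
T_out = -0.840 − 17.078 = -17.918 °C

T_out = -17.9 °C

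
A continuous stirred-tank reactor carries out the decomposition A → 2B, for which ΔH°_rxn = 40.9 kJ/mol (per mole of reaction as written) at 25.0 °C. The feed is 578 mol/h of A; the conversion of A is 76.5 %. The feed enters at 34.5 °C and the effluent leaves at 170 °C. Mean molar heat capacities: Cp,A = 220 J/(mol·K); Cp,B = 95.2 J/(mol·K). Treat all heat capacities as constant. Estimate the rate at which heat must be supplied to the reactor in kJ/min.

Extent of reaction ξ = 0.765 × 578 = 442.17 mol/h
Reaction term: ξ·ΔH°_rxn = 442.17 × 40.9 = 18085 kJ/h
Sensible, feed 34.5→25 °C: -1208 kJ/h
Outlet flows (mol/h): A 135.83, B 884.34
Sensible, products 25→170 °C: 16540 kJ/h
Q = ΔH = 33417 kJ/h = 9.2825 kW
Heat supplied = 556.95 kJ/min

Q_in = 557 kJ/min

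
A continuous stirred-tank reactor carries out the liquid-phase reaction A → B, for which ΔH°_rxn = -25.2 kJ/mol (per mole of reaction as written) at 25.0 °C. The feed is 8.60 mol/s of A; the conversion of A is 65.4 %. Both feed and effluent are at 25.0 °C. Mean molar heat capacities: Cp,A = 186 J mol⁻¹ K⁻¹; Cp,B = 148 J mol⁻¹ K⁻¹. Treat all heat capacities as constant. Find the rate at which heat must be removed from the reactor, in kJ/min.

Q_out = 8500 kJ/min

Extent of reaction ξ = 0.654 × 8.60 = 5.6244 mol/s
Reaction term: ξ·ΔH°_rxn = 5.6244 × -25.2 = -141.73 kJ/s
Q = ΔH = -141.73 kJ/s = -141.73 kW
Heat removed = 8504.1 kJ/min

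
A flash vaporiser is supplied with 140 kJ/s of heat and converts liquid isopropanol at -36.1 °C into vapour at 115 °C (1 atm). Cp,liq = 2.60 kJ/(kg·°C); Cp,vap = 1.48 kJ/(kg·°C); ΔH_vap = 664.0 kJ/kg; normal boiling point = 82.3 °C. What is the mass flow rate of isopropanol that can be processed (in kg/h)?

Δh = 2.60×(82.3−-36.1) + 664.0 + 1.48×(115−82.3) = 1020.2 kJ/kg
Q = 140 kJ/s = 140 kJ/s = 504000 kJ/h
ṁ = Q/Δh = 504000 / 1020.2 = 494 kg/h

ṁ = 494 kg/h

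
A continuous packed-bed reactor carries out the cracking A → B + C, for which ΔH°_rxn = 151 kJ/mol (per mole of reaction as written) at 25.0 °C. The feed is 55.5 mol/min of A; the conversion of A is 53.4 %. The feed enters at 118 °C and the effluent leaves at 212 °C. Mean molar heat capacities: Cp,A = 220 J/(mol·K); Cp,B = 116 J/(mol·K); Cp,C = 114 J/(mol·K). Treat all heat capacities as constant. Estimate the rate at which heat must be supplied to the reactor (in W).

Extent of reaction ξ = 0.534 × 55.5 = 29.637 mol/min
Reaction term: ξ·ΔH°_rxn = 29.637 × 151 = 4475.2 kJ/min
Sensible, feed 118→25 °C: -1135.5 kJ/min
Outlet flows (mol/min): A 25.863, B 29.637, C 29.637
Sensible, products 25→212 °C: 2338.7 kJ/min
Q = ΔH = 5678.3 kJ/min = 94.639 kW
Heat supplied = 94639 W

Q_in = 94600 W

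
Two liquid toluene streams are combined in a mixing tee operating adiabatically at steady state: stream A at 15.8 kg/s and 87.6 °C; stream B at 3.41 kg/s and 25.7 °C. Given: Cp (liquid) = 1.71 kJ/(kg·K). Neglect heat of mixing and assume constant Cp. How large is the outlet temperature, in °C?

T_out = 76.6 °C

No heat crosses the boundary, so H_out = H_in.
T_out = Σ ṁᵢCp,ᵢTᵢ / Σ ṁᵢCp,ᵢ
      = 2516.6 / 32.849 = 76.612 °C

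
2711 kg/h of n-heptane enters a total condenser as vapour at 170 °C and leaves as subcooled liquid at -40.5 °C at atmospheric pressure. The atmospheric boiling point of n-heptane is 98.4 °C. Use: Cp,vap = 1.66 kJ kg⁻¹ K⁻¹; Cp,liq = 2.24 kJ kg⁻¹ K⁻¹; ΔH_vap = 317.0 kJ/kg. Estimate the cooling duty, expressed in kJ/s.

Q_c = 563 kJ/s

vapour 170→98.4 °C: -118.86 kJ/kg
condensation at 98.4 °C: -317 kJ/kg
liquid 98.4→-40.5 °C: -311.14 kJ/kg
Δh = -118.86 + -317 + -311.14 = -746.99 kJ/kg
Q = ṁ·Δh = 2711 kg/h × -746.99 kJ/kg = -2.0251e+06 kJ/h
|Q| = 562.53 kW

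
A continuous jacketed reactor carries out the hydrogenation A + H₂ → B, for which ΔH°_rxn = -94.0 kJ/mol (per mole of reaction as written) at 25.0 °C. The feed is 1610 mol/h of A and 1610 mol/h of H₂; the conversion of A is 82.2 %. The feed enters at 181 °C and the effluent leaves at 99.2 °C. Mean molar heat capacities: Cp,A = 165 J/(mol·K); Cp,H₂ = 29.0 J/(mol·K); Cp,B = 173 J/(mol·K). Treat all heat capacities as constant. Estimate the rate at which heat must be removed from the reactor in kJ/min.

Extent of reaction ξ = 0.822 × 1610 = 1323.4 mol/h
Reaction term: ξ·ΔH°_rxn = 1323.4 × -94.0 = -124400 kJ/h
Sensible, feed 181→25 °C: -48725 kJ/h
Outlet flows (mol/h): A 286.58, H₂ 286.58, B 1323.4
Sensible, products 25→99.2 °C: 21113 kJ/h
Q = ΔH = -152010 kJ/h = -42.226 kW
Heat removed = 2533.6 kJ/min

Q_out = 2530 kJ/min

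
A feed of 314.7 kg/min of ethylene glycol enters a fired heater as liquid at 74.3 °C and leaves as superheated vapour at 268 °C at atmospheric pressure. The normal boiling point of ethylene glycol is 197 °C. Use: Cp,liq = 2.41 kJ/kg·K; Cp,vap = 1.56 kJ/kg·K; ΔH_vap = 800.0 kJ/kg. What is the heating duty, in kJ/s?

liquid 74.3→197 °C: 295.71 kJ/kg
vaporisation at 197 °C: 800 kJ/kg
vapour 197→268 °C: 110.76 kJ/kg
Δh = 295.71 + 800 + 110.76 = 1206.5 kJ/kg
Q = ṁ·Δh = 314.7 kg/min × 1206.5 kJ/kg = 379680 kJ/min
|Q| = 6327.9 kW

Q = 6330 kJ/s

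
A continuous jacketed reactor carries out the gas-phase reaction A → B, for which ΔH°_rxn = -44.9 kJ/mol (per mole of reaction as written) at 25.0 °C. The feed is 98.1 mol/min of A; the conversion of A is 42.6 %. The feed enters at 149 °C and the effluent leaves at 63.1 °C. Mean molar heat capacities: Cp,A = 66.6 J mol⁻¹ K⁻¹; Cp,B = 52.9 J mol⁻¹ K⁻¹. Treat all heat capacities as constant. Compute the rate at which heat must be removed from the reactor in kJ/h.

Q_out = 148000 kJ/h

Extent of reaction ξ = 0.426 × 98.1 = 41.791 mol/min
Reaction term: ξ·ΔH°_rxn = 41.791 × -44.9 = -1876.4 kJ/min
Sensible, feed 149→25 °C: -810.15 kJ/min
Outlet flows (mol/min): A 56.309, B 41.791
Sensible, products 25→63.1 °C: 227.11 kJ/min
Q = ΔH = -2459.4 kJ/min = -40.991 kW
Heat removed = 147570 kJ/h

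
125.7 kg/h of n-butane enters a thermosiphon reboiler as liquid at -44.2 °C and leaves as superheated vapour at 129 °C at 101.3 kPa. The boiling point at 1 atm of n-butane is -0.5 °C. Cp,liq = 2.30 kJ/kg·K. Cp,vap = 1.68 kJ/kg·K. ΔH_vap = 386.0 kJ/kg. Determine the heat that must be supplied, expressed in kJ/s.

liquid -44.2→-0.5 °C: 100.51 kJ/kg
vaporisation at -0.5 °C: 386 kJ/kg
vapour -0.5→129 °C: 217.56 kJ/kg
Δh = 100.51 + 386 + 217.56 = 704.07 kJ/kg
Q = ṁ·Δh = 125.7 kg/h × 704.07 kJ/kg = 88502 kJ/h
|Q| = 24.584 kW

Q = 24.6 kJ/s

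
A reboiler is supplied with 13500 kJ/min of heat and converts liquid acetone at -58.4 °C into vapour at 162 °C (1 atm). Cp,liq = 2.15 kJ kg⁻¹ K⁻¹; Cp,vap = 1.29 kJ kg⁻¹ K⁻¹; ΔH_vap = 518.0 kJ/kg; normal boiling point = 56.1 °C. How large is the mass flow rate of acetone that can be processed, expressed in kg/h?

ṁ = 899 kg/h

Δh = 2.15×(56.1−-58.4) + 518.0 + 1.29×(162−56.1) = 900.79 kJ/kg
Q = 13500 kJ/min = 225 kJ/s = 810000 kJ/h
ṁ = Q/Δh = 810000 / 900.79 = 899.21 kg/h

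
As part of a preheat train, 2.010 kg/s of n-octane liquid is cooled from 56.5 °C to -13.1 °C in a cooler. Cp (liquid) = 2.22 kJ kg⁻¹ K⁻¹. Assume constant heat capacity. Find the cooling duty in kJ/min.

Q_c = 18600 kJ/min

Q = ṁ·Cp·ΔT = 2.010 × 2.22 × (-13.1 − 56.5) = -310.57 kJ/s
Cooling duty = 18634 kJ/min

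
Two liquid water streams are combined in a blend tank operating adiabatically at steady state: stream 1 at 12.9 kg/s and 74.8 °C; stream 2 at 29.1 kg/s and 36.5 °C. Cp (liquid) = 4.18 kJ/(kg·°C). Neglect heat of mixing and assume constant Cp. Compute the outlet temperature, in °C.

Adiabatic, steady state ⇒ Σ ṁᵢCp,ᵢ(T_out − Tᵢ) = 0
Σ ṁᵢCp,ᵢTᵢ = 12.9×4.18×74.8 + 29.1×4.18×36.5 = 8473.2
Σ ṁᵢCp,ᵢ = 12.9×4.18 + 29.1×4.18 = 175.56
T_out = 8473.2 / 175.56 = 48.264 °C

T_out = 48.3 °C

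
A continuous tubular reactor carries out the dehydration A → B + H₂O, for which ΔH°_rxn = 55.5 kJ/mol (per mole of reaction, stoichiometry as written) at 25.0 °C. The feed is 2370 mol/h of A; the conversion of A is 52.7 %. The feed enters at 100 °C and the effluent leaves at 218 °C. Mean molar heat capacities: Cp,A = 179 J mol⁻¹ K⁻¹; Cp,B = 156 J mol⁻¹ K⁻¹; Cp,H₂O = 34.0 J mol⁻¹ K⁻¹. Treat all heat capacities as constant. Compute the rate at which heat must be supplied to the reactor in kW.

Q_in = 33.9 kW

Extent of reaction ξ = 0.527 × 2370 = 1249 mol/h
Reaction term: ξ·ΔH°_rxn = 1249 × 55.5 = 69319 kJ/h
Sensible, feed 100→25 °C: -31817 kJ/h
Outlet flows (mol/h): A 1121, B 1249, H₂O 1249
Sensible, products 25→218 °C: 84528 kJ/h
Q = ΔH = 122030 kJ/h = 33.897 kW
Heat supplied = 33.897 kW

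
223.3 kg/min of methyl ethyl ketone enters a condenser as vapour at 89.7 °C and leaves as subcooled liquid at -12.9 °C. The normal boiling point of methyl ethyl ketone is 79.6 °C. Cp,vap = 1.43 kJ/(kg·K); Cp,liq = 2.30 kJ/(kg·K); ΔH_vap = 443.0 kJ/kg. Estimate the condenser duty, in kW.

Q_c = 2490 kW

vapour 89.7→79.6 °C: -14.443 kJ/kg
condensation at 79.6 °C: -443 kJ/kg
liquid 79.6→-12.9 °C: -212.75 kJ/kg
Δh = -14.443 + -443 + -212.75 = -670.19 kJ/kg
Q = ṁ·Δh = 223.3 kg/min × -670.19 kJ/kg = -149650 kJ/min
|Q| = 2494.2 kW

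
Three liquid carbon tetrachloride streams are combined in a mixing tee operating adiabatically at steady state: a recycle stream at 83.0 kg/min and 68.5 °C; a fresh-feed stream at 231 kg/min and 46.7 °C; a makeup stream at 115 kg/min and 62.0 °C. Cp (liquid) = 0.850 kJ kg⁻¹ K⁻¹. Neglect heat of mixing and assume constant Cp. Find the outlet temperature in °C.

T_out = 55.0 °C

Energy balance with Q = 0: Σ ṁᵢCp,ᵢ(T_out − Tᵢ) = 0
T_out = Σ ṁᵢCp,ᵢTᵢ / Σ ṁᵢCp,ᵢ
      = 20063 / 364.65 = 55.019 °C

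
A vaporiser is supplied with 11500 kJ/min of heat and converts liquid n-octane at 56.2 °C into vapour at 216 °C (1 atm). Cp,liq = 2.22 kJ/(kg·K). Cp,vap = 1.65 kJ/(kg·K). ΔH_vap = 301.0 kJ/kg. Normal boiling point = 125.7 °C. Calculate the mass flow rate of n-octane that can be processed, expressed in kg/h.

ṁ = 1140 kg/h

Δh = 2.22×(125.7−56.2) + 301.0 + 1.65×(216−125.7) = 604.28 kJ/kg
Q = 11500 kJ/min = 191.67 kJ/s = 690000 kJ/h
ṁ = Q/Δh = 690000 / 604.28 = 1141.8 kg/h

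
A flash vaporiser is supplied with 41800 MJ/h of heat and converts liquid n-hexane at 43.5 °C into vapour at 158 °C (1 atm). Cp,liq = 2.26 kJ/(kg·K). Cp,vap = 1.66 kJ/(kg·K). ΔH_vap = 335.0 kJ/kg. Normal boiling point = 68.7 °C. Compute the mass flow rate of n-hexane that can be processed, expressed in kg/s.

Δh = 2.26×(68.7−43.5) + 335.0 + 1.66×(158−68.7) = 540.19 kJ/kg
Q = 41800 MJ/h = 11611 kJ/s = 11611 kJ/s
ṁ = Q/Δh = 11611 / 540.19 = 21.494 kg/s

ṁ = 21.5 kg/s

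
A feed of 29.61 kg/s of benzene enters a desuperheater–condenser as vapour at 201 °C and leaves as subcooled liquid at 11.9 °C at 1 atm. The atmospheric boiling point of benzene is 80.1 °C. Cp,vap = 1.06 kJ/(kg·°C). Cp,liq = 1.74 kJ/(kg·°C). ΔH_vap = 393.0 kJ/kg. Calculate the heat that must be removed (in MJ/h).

vapour 201→80.1 °C: -128.15 kJ/kg
condensation at 80.1 °C: -393 kJ/kg
liquid 80.1→11.9 °C: -118.67 kJ/kg
Δh = -128.15 + -393 + -118.67 = -639.82 kJ/kg
Q = ṁ·Δh = 29.61 kg/s × -639.82 kJ/kg = -18945 kJ/s
|Q| = 18945 kW = 68202 MJ/h

Q_c = 68200 MJ/h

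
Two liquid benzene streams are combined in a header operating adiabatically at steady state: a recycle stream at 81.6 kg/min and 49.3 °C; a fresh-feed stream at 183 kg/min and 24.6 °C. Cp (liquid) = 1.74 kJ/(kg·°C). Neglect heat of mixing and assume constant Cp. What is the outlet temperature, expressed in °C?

T_out = 32.2 °C

Energy balance with Q = 0: Σ ṁᵢCp,ᵢ(T_out − Tᵢ) = 0
Σ ṁᵢCp,ᵢTᵢ = 81.6×1.74×49.3 + 183×1.74×24.6 = 14833
Σ ṁᵢCp,ᵢ = 81.6×1.74 + 183×1.74 = 460.4
T_out = 14833 / 460.4 = 32.217 °C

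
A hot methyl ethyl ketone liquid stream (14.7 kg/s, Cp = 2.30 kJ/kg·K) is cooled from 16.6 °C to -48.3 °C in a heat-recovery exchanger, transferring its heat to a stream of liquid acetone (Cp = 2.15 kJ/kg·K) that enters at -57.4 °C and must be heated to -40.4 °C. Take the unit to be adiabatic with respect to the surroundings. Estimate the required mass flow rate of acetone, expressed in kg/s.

ṁ_c = 60.0 kg/s

Heat released by hot stream: Q = 14.7 × 2.30 × (16.6 − -48.3) = 2194.3 kJ/s
Energy balance on cold side (adiabatic exchanger): Q = ṁ_c·Cp_c·(T_c,out − T_c,in)
ṁ_c = 2194.3 / [2.15 × (-40.4 − -57.4)] = 60.035 kg/s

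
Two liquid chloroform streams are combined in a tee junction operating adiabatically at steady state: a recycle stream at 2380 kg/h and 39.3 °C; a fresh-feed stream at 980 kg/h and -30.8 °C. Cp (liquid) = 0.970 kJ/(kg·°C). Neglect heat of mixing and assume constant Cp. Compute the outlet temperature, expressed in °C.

Adiabatic, steady state ⇒ Σ ṁᵢCp,ᵢ(T_out − Tᵢ) = 0
T_out = Σ ṁᵢCp,ᵢTᵢ / Σ ṁᵢCp,ᵢ
      = 61450 / 3259.2 = 18.854 °C

T_out = 18.9 °C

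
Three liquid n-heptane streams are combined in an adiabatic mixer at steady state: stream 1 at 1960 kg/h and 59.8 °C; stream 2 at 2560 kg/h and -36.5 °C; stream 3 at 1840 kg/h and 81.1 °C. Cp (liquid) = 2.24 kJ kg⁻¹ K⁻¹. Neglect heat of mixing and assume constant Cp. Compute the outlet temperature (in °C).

T_out = 27.2 °C

Adiabatic, steady state ⇒ Σ ṁᵢCp,ᵢ(T_out − Tᵢ) = 0
T_out = Σ ṁᵢCp,ᵢTᵢ / Σ ṁᵢCp,ᵢ
      = 387500 / 14246 = 27.2 °C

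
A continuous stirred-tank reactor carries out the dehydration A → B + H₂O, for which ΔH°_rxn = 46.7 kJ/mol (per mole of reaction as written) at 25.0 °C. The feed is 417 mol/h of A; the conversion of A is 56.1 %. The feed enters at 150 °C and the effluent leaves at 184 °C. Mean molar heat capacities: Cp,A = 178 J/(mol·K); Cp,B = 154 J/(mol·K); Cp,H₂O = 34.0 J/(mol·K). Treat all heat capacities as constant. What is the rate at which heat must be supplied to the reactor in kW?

Extent of reaction ξ = 0.561 × 417 = 233.94 mol/h
Reaction term: ξ·ΔH°_rxn = 233.94 × 46.7 = 10925 kJ/h
Sensible, feed 150→25 °C: -9278.2 kJ/h
Outlet flows (mol/h): A 183.06, B 233.94, H₂O 233.94
Sensible, products 25→184 °C: 12174 kJ/h
Q = ΔH = 13821 kJ/h = 3.839 kW
Heat supplied = 3.839 kW

Q_in = 3.84 kW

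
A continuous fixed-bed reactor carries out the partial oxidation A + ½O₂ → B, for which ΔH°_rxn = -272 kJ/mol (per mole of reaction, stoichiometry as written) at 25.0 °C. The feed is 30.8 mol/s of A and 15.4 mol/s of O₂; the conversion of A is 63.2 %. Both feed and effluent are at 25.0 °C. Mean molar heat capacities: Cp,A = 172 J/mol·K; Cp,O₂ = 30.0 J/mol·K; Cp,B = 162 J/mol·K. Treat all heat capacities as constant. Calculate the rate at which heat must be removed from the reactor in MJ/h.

Q_out = 19100 MJ/h

Extent of reaction ξ = 0.632 × 30.8 = 19.466 mol/s
Reaction term: ξ·ΔH°_rxn = 19.466 × -272 = -5294.6 kJ/s
Q = ΔH = -5294.6 kJ/s = -5294.6 kW
Heat removed = 19061 MJ/h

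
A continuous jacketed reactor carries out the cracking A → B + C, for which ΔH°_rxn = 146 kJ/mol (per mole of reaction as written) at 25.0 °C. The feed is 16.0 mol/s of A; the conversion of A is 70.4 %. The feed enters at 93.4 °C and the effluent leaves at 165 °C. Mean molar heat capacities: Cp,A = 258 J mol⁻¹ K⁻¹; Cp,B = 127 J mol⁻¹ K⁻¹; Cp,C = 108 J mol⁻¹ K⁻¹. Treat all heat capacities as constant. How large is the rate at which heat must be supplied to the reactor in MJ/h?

Extent of reaction ξ = 0.704 × 16.0 = 11.264 mol/s
Reaction term: ξ·ΔH°_rxn = 11.264 × 146 = 1644.5 kJ/s
Sensible, feed 93.4→25 °C: -282.36 kJ/s
Outlet flows (mol/s): A 4.736, B 11.264, C 11.264
Sensible, products 25→165 °C: 541.65 kJ/s
Q = ΔH = 1903.8 kJ/s = 1903.8 kW
Heat supplied = 6853.8 MJ/h

Q_in = 6850 MJ/h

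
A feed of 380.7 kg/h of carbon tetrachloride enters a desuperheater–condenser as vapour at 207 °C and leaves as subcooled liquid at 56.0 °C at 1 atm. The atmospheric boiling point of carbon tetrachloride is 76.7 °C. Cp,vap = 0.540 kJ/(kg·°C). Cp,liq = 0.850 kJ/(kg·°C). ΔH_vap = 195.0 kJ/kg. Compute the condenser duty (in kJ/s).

vapour 207→76.7 °C: -70.362 kJ/kg
condensation at 76.7 °C: -195 kJ/kg
liquid 76.7→56.0 °C: -17.595 kJ/kg
Δh = -70.362 + -195 + -17.595 = -282.96 kJ/kg
Q = ṁ·Δh = 380.7 kg/h × -282.96 kJ/kg = -107720 kJ/h
|Q| = 29.923 kW

Q_c = 29.9 kJ/s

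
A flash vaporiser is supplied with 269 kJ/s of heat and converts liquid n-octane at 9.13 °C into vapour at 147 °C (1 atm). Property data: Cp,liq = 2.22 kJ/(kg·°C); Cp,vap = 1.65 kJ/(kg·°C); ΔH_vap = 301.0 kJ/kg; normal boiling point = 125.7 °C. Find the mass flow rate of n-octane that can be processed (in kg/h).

ṁ = 1630 kg/h

Δh = 2.22×(125.7−9.13) + 301.0 + 1.65×(147−125.7) = 594.93 kJ/kg
Q = 269 kJ/s = 269 kJ/s = 968400 kJ/h
ṁ = Q/Δh = 968400 / 594.93 = 1627.8 kg/h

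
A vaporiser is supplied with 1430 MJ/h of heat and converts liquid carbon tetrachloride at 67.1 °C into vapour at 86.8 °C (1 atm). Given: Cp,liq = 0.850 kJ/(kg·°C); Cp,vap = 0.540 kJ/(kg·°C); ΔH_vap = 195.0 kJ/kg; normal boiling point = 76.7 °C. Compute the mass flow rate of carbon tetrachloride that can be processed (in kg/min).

ṁ = 114 kg/min

Δh = 0.850×(76.7−67.1) + 195.0 + 0.540×(86.8−76.7) = 208.61 kJ/kg
Q = 1430 MJ/h = 397.22 kJ/s = 23833 kJ/min
ṁ = Q/Δh = 23833 / 208.61 = 114.25 kg/min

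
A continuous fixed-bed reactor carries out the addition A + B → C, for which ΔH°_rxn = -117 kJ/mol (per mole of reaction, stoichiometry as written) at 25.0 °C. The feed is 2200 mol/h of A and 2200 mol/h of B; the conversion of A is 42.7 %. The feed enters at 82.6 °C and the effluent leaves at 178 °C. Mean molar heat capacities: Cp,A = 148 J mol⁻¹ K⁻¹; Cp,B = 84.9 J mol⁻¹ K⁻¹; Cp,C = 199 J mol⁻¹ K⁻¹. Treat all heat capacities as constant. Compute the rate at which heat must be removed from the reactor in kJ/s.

Extent of reaction ξ = 0.427 × 2200 = 939.4 mol/h
Reaction term: ξ·ΔH°_rxn = 939.4 × -117 = -109910 kJ/h
Sensible, feed 82.6→25 °C: -29513 kJ/h
Outlet flows (mol/h): A 1260.6, B 1260.6, C 939.4
Sensible, products 25→178 °C: 73522 kJ/h
Q = ΔH = -65901 kJ/h = -18.306 kW
Heat removed = 18.306 kJ/s

Q_out = 18.3 kJ/s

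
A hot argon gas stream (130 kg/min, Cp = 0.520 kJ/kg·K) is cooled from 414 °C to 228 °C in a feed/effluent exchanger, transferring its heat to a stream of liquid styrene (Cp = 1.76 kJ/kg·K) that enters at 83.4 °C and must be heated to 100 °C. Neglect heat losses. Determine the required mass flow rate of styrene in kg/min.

Heat released by hot stream: Q = 130 × 0.520 × (414 − 228) = 12574 kJ/min
Energy balance on cold side (adiabatic exchanger): Q = ṁ_c·Cp_c·(T_c,out − T_c,in)
ṁ_c = 12574 / [1.76 × (100 − 83.4)] = 430.37 kg/min

ṁ_c = 430 kg/min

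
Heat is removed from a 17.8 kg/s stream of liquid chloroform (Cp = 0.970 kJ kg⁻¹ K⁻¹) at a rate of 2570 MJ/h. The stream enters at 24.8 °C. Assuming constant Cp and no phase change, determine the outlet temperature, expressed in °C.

Q = 2570 MJ/h = 713.89 kJ/s
ΔT = Q/(ṁ·Cp) = 713.89/(17.8×0.970) = 41.347 K
T_out = 24.8 − 41.347 = -16.547 °C

T_out = -16.5 °C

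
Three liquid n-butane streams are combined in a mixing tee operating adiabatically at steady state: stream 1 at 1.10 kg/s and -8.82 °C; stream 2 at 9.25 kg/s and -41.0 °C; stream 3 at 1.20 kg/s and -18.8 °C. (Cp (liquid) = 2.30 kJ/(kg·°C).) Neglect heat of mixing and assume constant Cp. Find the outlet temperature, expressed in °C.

No heat crosses the boundary, so H_out = H_in.
Σ ṁᵢCp,ᵢTᵢ = 1.10×2.30×-8.82 + 9.25×2.30×-41.0 + 1.20×2.30×-18.8 = -946.48
Σ ṁᵢCp,ᵢ = 1.10×2.30 + 9.25×2.30 + 1.20×2.30 = 26.565
T_out = -946.48 / 26.565 = -35.629 °C

T_out = -35.6 °C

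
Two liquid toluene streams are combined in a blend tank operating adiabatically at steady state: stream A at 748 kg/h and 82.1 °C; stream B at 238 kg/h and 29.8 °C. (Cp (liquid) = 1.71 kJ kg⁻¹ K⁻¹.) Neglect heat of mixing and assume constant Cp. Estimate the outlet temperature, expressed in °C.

T_out = 69.5 °C

Energy balance with Q = 0: Σ ṁᵢCp,ᵢ(T_out − Tᵢ) = 0
Σ ṁᵢCp,ᵢTᵢ = 748×1.71×82.1 + 238×1.71×29.8 = 117140
Σ ṁᵢCp,ᵢ = 748×1.71 + 238×1.71 = 1686.1
T_out = 117140 / 1686.1 = 69.476 °C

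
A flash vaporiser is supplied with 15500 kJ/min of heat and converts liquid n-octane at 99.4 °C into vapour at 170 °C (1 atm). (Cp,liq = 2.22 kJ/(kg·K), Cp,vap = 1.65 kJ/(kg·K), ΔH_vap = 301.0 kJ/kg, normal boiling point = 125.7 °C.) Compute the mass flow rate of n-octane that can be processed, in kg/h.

ṁ = 2150 kg/h

Δh = 2.22×(125.7−99.4) + 301.0 + 1.65×(170−125.7) = 432.48 kJ/kg
Q = 15500 kJ/min = 258.33 kJ/s = 930000 kJ/h
ṁ = Q/Δh = 930000 / 432.48 = 2150.4 kg/h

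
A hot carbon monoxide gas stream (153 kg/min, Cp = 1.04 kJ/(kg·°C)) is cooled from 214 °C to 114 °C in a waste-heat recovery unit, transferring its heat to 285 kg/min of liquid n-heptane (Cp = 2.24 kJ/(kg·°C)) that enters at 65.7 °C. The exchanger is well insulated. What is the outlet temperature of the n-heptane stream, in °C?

T_c,out = 90.6 °C

Heat released by hot stream: Q = 153 × 1.04 × (214 − 114) = 15912 kJ/min
Energy balance on cold side (adiabatic exchanger): Q = ṁ_c·Cp_c·(T_c,out − T_c,in)
T_c,out = 65.7 + 15912/(285 × 2.24) = 90.625 °C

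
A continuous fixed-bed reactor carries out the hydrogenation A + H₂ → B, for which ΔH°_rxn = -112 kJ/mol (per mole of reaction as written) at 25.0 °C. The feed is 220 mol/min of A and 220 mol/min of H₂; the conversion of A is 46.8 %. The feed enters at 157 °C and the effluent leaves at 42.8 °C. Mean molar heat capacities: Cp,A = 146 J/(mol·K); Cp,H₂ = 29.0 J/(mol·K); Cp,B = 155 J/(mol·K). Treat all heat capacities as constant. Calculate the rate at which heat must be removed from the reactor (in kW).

Q_out = 266 kW

Extent of reaction ξ = 0.468 × 220 = 102.96 mol/min
Reaction term: ξ·ΔH°_rxn = 102.96 × -112 = -11532 kJ/min
Sensible, feed 157→25 °C: -5082 kJ/min
Outlet flows (mol/min): A 117.04, H₂ 117.04, B 102.96
Sensible, products 25→42.8 °C: 648.65 kJ/min
Q = ΔH = -15965 kJ/min = -266.08 kW
Heat removed = 266.08 kW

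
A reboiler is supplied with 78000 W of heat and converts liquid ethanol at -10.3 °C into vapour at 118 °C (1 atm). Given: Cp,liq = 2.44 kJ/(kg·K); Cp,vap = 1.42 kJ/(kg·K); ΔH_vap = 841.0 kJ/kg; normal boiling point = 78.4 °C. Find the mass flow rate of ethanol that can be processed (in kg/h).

Δh = 2.44×(78.4−-10.3) + 841.0 + 1.42×(118−78.4) = 1113.7 kJ/kg
Q = 78000 W = 78 kJ/s = 280800 kJ/h
ṁ = Q/Δh = 280800 / 1113.7 = 252.14 kg/h

ṁ = 252 kg/h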